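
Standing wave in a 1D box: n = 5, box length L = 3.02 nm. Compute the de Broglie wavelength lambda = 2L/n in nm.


lambda = 2L / n
= 2 * 3.02 / 5
= 6.04 / 5
= 1.208 nm

1.208


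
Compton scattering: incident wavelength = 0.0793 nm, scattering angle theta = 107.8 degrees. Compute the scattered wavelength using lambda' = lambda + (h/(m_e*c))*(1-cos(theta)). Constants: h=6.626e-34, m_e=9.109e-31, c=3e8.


Compton wavelength: h/(m_e*c) = 2.4247e-12 m
d_lambda = 2.4247e-12 * (1 - cos(107.8 deg))
= 2.4247e-12 * 1.305695
= 3.1659e-12 m = 0.003166 nm
lambda' = 0.0793 + 0.003166
= 0.082466 nm

0.082466


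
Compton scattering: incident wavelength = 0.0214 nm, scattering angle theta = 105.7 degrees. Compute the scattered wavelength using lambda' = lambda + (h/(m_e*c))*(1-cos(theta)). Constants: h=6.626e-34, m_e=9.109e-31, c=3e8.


Compton wavelength: h/(m_e*c) = 2.4247e-12 m
d_lambda = 2.4247e-12 * (1 - cos(105.7 deg))
= 2.4247e-12 * 1.2706
= 3.0808e-12 m = 0.003081 nm
lambda' = 0.0214 + 0.003081
= 0.024481 nm

0.024481


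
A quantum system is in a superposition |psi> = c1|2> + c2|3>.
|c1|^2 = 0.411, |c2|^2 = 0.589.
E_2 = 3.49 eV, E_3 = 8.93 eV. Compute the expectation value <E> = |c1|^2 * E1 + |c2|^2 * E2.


<E> = |c1|^2 * E1 + |c2|^2 * E2
= 0.411 * 3.49 + 0.589 * 8.93
= 1.4344 + 5.2598
= 6.6942 eV

6.6942


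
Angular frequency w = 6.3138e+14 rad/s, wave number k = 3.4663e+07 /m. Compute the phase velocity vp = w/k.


vp = w / k
= 6.3138e+14 / 3.4663e+07
= 1.8215e+07 m/s

1.8215e+07


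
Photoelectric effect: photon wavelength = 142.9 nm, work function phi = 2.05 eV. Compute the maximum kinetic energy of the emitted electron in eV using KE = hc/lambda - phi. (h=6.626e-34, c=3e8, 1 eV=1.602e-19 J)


E_photon = hc / lambda
= (6.626e-34)(3e8) / (142.9e-9)
= 1.3910e-18 J
= 8.6832 eV
KE = E_photon - phi
= 8.6832 - 2.05
= 6.6332 eV

6.6332


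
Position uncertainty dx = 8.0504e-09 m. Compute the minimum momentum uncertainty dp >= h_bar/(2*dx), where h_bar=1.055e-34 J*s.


dp = h_bar / (2 * dx)
= 1.055e-34 / (2 * 8.0504e-09)
= 1.055e-34 / 1.6101e-08
= 6.5525e-27 kg*m/s

6.5525e-27


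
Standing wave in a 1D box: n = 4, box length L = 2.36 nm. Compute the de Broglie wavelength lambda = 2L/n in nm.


lambda = 2L / n
= 2 * 2.36 / 4
= 4.72 / 4
= 1.18 nm

1.18


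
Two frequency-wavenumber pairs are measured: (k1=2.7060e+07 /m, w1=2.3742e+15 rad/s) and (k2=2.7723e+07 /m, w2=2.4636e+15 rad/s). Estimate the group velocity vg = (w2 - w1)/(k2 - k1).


vg = (w2 - w1) / (k2 - k1)
= (2.4636e+15 - 2.3742e+15) / (2.7723e+07 - 2.7060e+07)
= 8.9400e+13 / 6.6300e+05
= 1.3484e+08 m/s

1.3484e+08


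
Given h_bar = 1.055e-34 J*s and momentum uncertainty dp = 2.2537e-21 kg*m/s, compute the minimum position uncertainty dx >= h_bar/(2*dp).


dx = h_bar / (2 * dp)
= 1.055e-34 / (2 * 2.2537e-21)
= 1.055e-34 / 4.5074e-21
= 2.3406e-14 m

2.3406e-14


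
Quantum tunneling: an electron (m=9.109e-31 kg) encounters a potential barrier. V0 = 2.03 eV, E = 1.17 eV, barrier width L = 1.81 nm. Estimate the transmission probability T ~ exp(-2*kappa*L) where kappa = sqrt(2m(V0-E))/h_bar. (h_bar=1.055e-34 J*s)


V0 - E = 0.86 eV = 1.3777e-19 J
kappa = sqrt(2 * m * (V0-E)) / h_bar
= sqrt(2 * 9.109e-31 * 1.3777e-19) / 1.055e-34
= 4.7487e+09 /m
2*kappa*L = 2 * 4.7487e+09 * 1.81e-9
= 17.1904
T = exp(-17.1904) = 3.422060e-08

3.422060e-08


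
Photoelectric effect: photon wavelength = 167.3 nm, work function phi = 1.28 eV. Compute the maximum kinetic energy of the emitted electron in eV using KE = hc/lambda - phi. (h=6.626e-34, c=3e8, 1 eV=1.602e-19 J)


E_photon = hc / lambda
= (6.626e-34)(3e8) / (167.3e-9)
= 1.1882e-18 J
= 7.4168 eV
KE = E_photon - phi
= 7.4168 - 1.28
= 6.1368 eV

6.1368


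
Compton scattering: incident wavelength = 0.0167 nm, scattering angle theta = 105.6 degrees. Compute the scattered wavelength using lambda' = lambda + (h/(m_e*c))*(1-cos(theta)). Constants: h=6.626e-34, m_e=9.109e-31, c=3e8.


Compton wavelength: h/(m_e*c) = 2.4247e-12 m
d_lambda = 2.4247e-12 * (1 - cos(105.6 deg))
= 2.4247e-12 * 1.26892
= 3.0768e-12 m = 0.003077 nm
lambda' = 0.0167 + 0.003077
= 0.019777 nm

0.019777


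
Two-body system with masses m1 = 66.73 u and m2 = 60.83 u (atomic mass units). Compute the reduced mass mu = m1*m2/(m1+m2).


mu = m1 * m2 / (m1 + m2)
= 66.73 * 60.83 / (66.73 + 60.83)
= 4059.1859 / 127.56
= 31.8218 u

31.8218


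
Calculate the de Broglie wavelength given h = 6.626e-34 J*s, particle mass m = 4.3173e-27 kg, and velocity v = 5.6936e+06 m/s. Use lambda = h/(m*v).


lambda = h / (m * v)
= 6.626e-34 / (4.3173e-27 * 5.6936e+06)
= 6.626e-34 / 2.4581e-20
= 2.6956e-14 m

2.6956e-14


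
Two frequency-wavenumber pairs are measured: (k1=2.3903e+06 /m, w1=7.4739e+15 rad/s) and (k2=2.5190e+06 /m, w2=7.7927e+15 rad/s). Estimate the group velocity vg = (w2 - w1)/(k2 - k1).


vg = (w2 - w1) / (k2 - k1)
= (7.7927e+15 - 7.4739e+15) / (2.5190e+06 - 2.3903e+06)
= 3.1880e+14 / 1.2870e+05
= 2.4771e+09 m/s

2.4771e+09


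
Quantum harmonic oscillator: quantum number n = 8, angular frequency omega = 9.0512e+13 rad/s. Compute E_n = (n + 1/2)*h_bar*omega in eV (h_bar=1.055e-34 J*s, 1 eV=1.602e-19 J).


E = (n + 1/2) * h_bar * omega
= (8 + 0.5) * 1.055e-34 * 9.0512e+13
= 8.5 * 9.5490e-21
= 8.1167e-20 J
= 0.5067 eV

0.5067


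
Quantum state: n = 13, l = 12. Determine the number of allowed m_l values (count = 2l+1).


m_l ranges from -l to +l in integer steps
So m_l goes from -12 to +12
Count = 2l + 1 = 2*12 + 1
= 25

25


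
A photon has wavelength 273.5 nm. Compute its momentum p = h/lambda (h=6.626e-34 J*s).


p = h / lambda
= 6.626e-34 / (273.5e-9)
= 6.626e-34 / 2.7350e-07
= 2.4227e-27 kg*m/s

2.4227e-27


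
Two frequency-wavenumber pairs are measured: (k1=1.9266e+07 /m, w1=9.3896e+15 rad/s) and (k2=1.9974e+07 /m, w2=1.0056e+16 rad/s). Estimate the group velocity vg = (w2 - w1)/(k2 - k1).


vg = (w2 - w1) / (k2 - k1)
= (1.0056e+16 - 9.3896e+15) / (1.9974e+07 - 1.9266e+07)
= 6.6640e+14 / 7.0800e+05
= 9.4124e+08 m/s

9.4124e+08


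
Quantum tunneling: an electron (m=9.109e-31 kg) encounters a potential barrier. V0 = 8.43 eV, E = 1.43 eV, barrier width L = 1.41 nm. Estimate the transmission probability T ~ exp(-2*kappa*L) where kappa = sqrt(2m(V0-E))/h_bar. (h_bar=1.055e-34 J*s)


V0 - E = 7.0 eV = 1.1214e-18 J
kappa = sqrt(2 * m * (V0-E)) / h_bar
= sqrt(2 * 9.109e-31 * 1.1214e-18) / 1.055e-34
= 1.3548e+10 /m
2*kappa*L = 2 * 1.3548e+10 * 1.41e-9
= 38.2056
T = exp(-38.2056) = 2.555696e-17

2.555696e-17


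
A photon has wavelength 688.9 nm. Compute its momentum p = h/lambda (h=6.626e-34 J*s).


p = h / lambda
= 6.626e-34 / (688.9e-9)
= 6.626e-34 / 6.8890e-07
= 9.6182e-28 kg*m/s

9.6182e-28


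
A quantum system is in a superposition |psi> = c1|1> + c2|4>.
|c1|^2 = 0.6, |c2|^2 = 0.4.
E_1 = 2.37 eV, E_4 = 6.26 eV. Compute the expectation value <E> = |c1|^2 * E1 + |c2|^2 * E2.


<E> = |c1|^2 * E1 + |c2|^2 * E2
= 0.6 * 2.37 + 0.4 * 6.26
= 1.422 + 2.504
= 3.926 eV

3.926


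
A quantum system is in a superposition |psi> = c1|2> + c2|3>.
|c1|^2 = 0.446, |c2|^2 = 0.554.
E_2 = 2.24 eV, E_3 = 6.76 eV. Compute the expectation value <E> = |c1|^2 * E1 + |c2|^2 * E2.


<E> = |c1|^2 * E1 + |c2|^2 * E2
= 0.446 * 2.24 + 0.554 * 6.76
= 0.999 + 3.745
= 4.7441 eV

4.7441


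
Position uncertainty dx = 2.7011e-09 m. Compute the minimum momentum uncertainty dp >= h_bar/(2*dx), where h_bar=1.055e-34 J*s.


dp = h_bar / (2 * dx)
= 1.055e-34 / (2 * 2.7011e-09)
= 1.055e-34 / 5.4022e-09
= 1.9529e-26 kg*m/s

1.9529e-26


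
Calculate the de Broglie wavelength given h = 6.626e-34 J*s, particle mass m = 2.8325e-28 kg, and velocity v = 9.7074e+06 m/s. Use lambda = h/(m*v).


lambda = h / (m * v)
= 6.626e-34 / (2.8325e-28 * 9.7074e+06)
= 6.626e-34 / 2.7496e-21
= 2.4098e-13 m

2.4098e-13


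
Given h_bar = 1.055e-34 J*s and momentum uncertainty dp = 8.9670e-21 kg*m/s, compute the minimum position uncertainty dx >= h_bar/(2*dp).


dx = h_bar / (2 * dp)
= 1.055e-34 / (2 * 8.9670e-21)
= 1.055e-34 / 1.7934e-20
= 5.8827e-15 m

5.8827e-15


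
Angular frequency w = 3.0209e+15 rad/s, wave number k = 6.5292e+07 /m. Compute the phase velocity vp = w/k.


vp = w / k
= 3.0209e+15 / 6.5292e+07
= 4.6268e+07 m/s

4.6268e+07


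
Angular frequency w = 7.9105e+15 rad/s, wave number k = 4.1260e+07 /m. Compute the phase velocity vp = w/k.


vp = w / k
= 7.9105e+15 / 4.1260e+07
= 1.9172e+08 m/s

1.9172e+08


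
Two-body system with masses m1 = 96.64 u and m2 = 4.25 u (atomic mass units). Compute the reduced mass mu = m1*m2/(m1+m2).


mu = m1 * m2 / (m1 + m2)
= 96.64 * 4.25 / (96.64 + 4.25)
= 410.72 / 100.89
= 4.071 u

4.071


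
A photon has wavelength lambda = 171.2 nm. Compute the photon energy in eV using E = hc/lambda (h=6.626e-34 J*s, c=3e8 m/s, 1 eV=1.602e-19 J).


E = hc / lambda
= (6.626e-34)(3e8) / (171.2e-9)
= 1.9878e-25 / 1.7120e-07
= 1.1611e-18 J
Converting to eV: 1.1611e-18 / 1.602e-19
= 7.2478 eV

7.2478


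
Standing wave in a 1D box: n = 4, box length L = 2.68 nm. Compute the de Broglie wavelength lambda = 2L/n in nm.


lambda = 2L / n
= 2 * 2.68 / 4
= 5.36 / 4
= 1.34 nm

1.34


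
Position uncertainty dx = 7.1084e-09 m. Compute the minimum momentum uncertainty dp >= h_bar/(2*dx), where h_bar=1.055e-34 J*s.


dp = h_bar / (2 * dx)
= 1.055e-34 / (2 * 7.1084e-09)
= 1.055e-34 / 1.4217e-08
= 7.4208e-27 kg*m/s

7.4208e-27


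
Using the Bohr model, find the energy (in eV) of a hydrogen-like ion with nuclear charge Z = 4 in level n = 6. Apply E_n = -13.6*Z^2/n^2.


E_n = -13.6 * Z^2 / n^2
= -13.6 * 4^2 / 6^2
= -13.6 * 16 / 36
= -6.0444 eV

-6.0444


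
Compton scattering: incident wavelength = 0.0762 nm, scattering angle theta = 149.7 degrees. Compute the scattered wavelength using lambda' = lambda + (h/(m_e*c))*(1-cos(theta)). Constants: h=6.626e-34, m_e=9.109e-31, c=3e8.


Compton wavelength: h/(m_e*c) = 2.4247e-12 m
d_lambda = 2.4247e-12 * (1 - cos(149.7 deg))
= 2.4247e-12 * 1.863396
= 4.5182e-12 m = 0.004518 nm
lambda' = 0.0762 + 0.004518
= 0.080718 nm

0.080718


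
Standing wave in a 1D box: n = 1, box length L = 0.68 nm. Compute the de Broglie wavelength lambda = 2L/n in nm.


lambda = 2L / n
= 2 * 0.68 / 1
= 1.36 / 1
= 1.36 nm

1.36


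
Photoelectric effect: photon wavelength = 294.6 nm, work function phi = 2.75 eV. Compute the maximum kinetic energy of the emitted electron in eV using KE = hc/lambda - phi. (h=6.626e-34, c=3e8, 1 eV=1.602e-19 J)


E_photon = hc / lambda
= (6.626e-34)(3e8) / (294.6e-9)
= 6.7475e-19 J
= 4.2119 eV
KE = E_photon - phi
= 4.2119 - 2.75
= 1.4619 eV

1.4619


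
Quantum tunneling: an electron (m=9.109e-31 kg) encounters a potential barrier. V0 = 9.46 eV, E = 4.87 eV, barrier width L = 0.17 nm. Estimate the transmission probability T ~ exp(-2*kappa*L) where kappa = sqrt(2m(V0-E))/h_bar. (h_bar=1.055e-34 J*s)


V0 - E = 4.59 eV = 7.3532e-19 J
kappa = sqrt(2 * m * (V0-E)) / h_bar
= sqrt(2 * 9.109e-31 * 7.3532e-19) / 1.055e-34
= 1.0971e+10 /m
2*kappa*L = 2 * 1.0971e+10 * 0.17e-9
= 3.73
T = exp(-3.73) = 2.399169e-02

2.399169e-02


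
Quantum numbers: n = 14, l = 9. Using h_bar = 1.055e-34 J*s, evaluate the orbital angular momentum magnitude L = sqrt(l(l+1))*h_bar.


L = sqrt(l*(l+1)) * h_bar
= sqrt(9 * 10) * 1.055e-34
= sqrt(90) * 1.055e-34
= 9.4868 * 1.055e-34
= 1.0009e-33 J*s

1.0009e-33


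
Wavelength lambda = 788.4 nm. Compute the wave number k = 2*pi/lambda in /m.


k = 2 * pi / lambda
= 6.2832 / (788.4e-9)
= 6.2832 / 7.8840e-07
= 7.9695e+06 /m

7.9695e+06


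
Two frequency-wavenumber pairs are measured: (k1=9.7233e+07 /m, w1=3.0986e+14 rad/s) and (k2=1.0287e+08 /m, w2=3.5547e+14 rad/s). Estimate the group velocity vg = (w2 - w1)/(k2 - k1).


vg = (w2 - w1) / (k2 - k1)
= (3.5547e+14 - 3.0986e+14) / (1.0287e+08 - 9.7233e+07)
= 4.5610e+13 / 5.6370e+06
= 8.0912e+06 m/s

8.0912e+06


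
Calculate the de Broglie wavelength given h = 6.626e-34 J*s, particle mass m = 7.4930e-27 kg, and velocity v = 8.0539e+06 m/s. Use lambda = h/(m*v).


lambda = h / (m * v)
= 6.626e-34 / (7.4930e-27 * 8.0539e+06)
= 6.626e-34 / 6.0348e-20
= 1.0980e-14 m

1.0980e-14


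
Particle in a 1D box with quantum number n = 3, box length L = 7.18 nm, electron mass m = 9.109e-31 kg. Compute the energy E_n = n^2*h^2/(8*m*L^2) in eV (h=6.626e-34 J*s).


E = n^2 * h^2 / (8 * m * L^2)
= 3^2 * (6.626e-34)^2 / (8 * 9.109e-31 * (7.18e-9)^2)
= 9 * 4.3904e-67 / (8 * 9.109e-31 * 5.1552e-17)
= 1.0518e-20 J
= 0.0657 eV

0.0657


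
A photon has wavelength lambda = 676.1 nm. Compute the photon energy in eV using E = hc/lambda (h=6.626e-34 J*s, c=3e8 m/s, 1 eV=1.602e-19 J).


E = hc / lambda
= (6.626e-34)(3e8) / (676.1e-9)
= 1.9878e-25 / 6.7610e-07
= 2.9401e-19 J
Converting to eV: 2.9401e-19 / 1.602e-19
= 1.8353 eV

1.8353


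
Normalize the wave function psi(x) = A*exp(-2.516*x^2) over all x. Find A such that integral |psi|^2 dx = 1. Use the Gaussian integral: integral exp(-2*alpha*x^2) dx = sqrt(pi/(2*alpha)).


integral |psi|^2 dx = A^2 * sqrt(pi/(2*alpha)) = 1
A^2 = sqrt(2*alpha/pi)
= sqrt(2 * 2.516 / pi)
= 1.265597
A = sqrt(1.265597)
= 1.125

1.125


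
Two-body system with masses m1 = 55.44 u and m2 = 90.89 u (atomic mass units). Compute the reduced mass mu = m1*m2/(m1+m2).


mu = m1 * m2 / (m1 + m2)
= 55.44 * 90.89 / (55.44 + 90.89)
= 5038.9416 / 146.33
= 34.4355 u

34.4355


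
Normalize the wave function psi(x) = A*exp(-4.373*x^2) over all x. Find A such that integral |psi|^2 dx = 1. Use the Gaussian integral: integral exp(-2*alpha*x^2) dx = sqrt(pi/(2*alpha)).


integral |psi|^2 dx = A^2 * sqrt(pi/(2*alpha)) = 1
A^2 = sqrt(2*alpha/pi)
= sqrt(2 * 4.373 / pi)
= 1.668514
A = sqrt(1.668514)
= 1.2917

1.2917


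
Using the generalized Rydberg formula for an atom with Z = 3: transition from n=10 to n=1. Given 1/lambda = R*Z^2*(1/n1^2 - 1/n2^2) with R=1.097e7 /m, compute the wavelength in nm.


1/lambda = R * Z^2 * (1/n1^2 - 1/n2^2)
= 1.097e7 * 3^2 * (1/1^2 - 1/10^2)
= 1.097e7 * 9 * (1.0 - 0.01)
= 9.7743e+07 /m
lambda = 1 / 9.7743e+07
= 10.2309 nm

10.2309


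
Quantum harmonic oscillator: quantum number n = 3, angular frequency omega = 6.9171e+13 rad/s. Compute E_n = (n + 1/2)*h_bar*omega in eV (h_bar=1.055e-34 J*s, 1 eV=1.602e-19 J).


E = (n + 1/2) * h_bar * omega
= (3 + 0.5) * 1.055e-34 * 6.9171e+13
= 3.5 * 7.2975e-21
= 2.5541e-20 J
= 0.1594 eV

0.1594


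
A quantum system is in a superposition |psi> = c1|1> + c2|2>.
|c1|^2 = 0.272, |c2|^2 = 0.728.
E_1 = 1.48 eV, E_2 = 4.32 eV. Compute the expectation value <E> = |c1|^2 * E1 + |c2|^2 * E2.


<E> = |c1|^2 * E1 + |c2|^2 * E2
= 0.272 * 1.48 + 0.728 * 4.32
= 0.4026 + 3.145
= 3.5475 eV

3.5475


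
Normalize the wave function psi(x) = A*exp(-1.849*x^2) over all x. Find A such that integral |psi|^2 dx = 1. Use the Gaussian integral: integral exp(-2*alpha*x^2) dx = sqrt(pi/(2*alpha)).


integral |psi|^2 dx = A^2 * sqrt(pi/(2*alpha)) = 1
A^2 = sqrt(2*alpha/pi)
= sqrt(2 * 1.849 / pi)
= 1.084947
A = sqrt(1.084947)
= 1.0416

1.0416


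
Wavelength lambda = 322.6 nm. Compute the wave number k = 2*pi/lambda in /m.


k = 2 * pi / lambda
= 6.2832 / (322.6e-9)
= 6.2832 / 3.2260e-07
= 1.9477e+07 /m

1.9477e+07


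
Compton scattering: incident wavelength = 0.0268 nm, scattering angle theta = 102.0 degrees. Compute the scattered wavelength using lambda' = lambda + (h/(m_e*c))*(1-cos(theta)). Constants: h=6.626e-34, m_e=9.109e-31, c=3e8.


Compton wavelength: h/(m_e*c) = 2.4247e-12 m
d_lambda = 2.4247e-12 * (1 - cos(102.0 deg))
= 2.4247e-12 * 1.207912
= 2.9288e-12 m = 0.002929 nm
lambda' = 0.0268 + 0.002929
= 0.029729 nm

0.029729


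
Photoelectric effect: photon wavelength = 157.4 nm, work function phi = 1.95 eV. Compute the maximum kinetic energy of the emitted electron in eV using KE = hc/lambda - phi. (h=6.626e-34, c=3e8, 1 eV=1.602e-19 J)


E_photon = hc / lambda
= (6.626e-34)(3e8) / (157.4e-9)
= 1.2629e-18 J
= 7.8833 eV
KE = E_photon - phi
= 7.8833 - 1.95
= 5.9333 eV

5.9333


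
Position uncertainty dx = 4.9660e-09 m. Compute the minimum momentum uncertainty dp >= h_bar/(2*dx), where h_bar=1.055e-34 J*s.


dp = h_bar / (2 * dx)
= 1.055e-34 / (2 * 4.9660e-09)
= 1.055e-34 / 9.9320e-09
= 1.0622e-26 kg*m/s

1.0622e-26


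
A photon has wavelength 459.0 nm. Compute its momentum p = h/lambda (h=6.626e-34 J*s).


p = h / lambda
= 6.626e-34 / (459.0e-9)
= 6.626e-34 / 4.5900e-07
= 1.4436e-27 kg*m/s

1.4436e-27


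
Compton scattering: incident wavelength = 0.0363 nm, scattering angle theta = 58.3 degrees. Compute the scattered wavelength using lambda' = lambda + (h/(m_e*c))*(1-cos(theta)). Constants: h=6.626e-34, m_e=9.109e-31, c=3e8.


Compton wavelength: h/(m_e*c) = 2.4247e-12 m
d_lambda = 2.4247e-12 * (1 - cos(58.3 deg))
= 2.4247e-12 * 0.474528
= 1.1506e-12 m = 0.001151 nm
lambda' = 0.0363 + 0.001151
= 0.037451 nm

0.037451


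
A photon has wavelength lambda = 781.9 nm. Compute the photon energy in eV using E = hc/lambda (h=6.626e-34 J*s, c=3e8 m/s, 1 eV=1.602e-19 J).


E = hc / lambda
= (6.626e-34)(3e8) / (781.9e-9)
= 1.9878e-25 / 7.8190e-07
= 2.5423e-19 J
Converting to eV: 2.5423e-19 / 1.602e-19
= 1.5869 eV

1.5869


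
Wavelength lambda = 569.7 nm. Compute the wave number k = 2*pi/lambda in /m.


k = 2 * pi / lambda
= 6.2832 / (569.7e-9)
= 6.2832 / 5.6970e-07
= 1.1029e+07 /m

1.1029e+07


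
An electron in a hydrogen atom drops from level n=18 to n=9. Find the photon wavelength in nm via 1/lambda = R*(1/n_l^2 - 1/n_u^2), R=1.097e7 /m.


1/lambda = R * (1/n_l^2 - 1/n_u^2)
= 1.097e7 * (1/9^2 - 1/18^2)
= 1.097e7 * (0.012346 - 0.003086)
= 1.097e7 * 0.009259
= 1.0157e+05 /m
lambda = 1 / 1.0157e+05 = 9845.0319 nm

9845.0319


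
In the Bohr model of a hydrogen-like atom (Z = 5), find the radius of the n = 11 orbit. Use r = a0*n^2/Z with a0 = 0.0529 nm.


r = a0 * n^2 / Z
= 0.0529 * 11^2 / 5
= 0.0529 * 121 / 5
= 1.2802 nm

1.2802


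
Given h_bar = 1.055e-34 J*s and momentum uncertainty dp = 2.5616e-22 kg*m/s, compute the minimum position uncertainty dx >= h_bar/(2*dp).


dx = h_bar / (2 * dp)
= 1.055e-34 / (2 * 2.5616e-22)
= 1.055e-34 / 5.1232e-22
= 2.0593e-13 m

2.0593e-13


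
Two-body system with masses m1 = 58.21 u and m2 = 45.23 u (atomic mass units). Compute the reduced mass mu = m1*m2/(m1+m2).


mu = m1 * m2 / (m1 + m2)
= 58.21 * 45.23 / (58.21 + 45.23)
= 2632.8383 / 103.44
= 25.4528 u

25.4528


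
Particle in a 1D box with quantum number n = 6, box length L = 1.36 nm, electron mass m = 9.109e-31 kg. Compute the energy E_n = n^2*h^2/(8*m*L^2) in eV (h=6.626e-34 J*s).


E = n^2 * h^2 / (8 * m * L^2)
= 6^2 * (6.626e-34)^2 / (8 * 9.109e-31 * (1.36e-9)^2)
= 36 * 4.3904e-67 / (8 * 9.109e-31 * 1.8496e-18)
= 1.1726e-18 J
= 7.3199 eV

7.3199


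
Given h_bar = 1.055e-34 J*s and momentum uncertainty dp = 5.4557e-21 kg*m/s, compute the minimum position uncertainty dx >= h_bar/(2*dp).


dx = h_bar / (2 * dp)
= 1.055e-34 / (2 * 5.4557e-21)
= 1.055e-34 / 1.0911e-20
= 9.6688e-15 m

9.6688e-15


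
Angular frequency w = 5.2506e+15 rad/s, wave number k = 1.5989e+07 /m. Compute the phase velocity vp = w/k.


vp = w / k
= 5.2506e+15 / 1.5989e+07
= 3.2839e+08 m/s

3.2839e+08


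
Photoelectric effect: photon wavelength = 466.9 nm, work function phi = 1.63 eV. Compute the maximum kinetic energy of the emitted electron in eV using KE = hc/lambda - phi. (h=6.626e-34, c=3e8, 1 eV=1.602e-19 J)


E_photon = hc / lambda
= (6.626e-34)(3e8) / (466.9e-9)
= 4.2574e-19 J
= 2.6576 eV
KE = E_photon - phi
= 2.6576 - 1.63
= 1.0276 eV

1.0276


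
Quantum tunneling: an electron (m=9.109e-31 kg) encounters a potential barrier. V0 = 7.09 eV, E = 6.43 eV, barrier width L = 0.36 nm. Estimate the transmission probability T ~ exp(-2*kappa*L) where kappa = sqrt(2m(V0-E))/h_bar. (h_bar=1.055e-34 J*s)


V0 - E = 0.66 eV = 1.0573e-19 J
kappa = sqrt(2 * m * (V0-E)) / h_bar
= sqrt(2 * 9.109e-31 * 1.0573e-19) / 1.055e-34
= 4.1601e+09 /m
2*kappa*L = 2 * 4.1601e+09 * 0.36e-9
= 2.9953
T = exp(-2.9953) = 5.002394e-02

5.002394e-02


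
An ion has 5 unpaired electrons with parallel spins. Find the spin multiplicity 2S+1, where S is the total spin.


Total spin S = N * (1/2) = 5 * 0.5 = 2.5
Spin multiplicity = 2S + 1
= 2 * 2.5 + 1
= 6

6


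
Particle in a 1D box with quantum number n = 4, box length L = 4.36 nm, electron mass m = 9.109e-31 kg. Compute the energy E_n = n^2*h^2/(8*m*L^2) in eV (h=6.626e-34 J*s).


E = n^2 * h^2 / (8 * m * L^2)
= 4^2 * (6.626e-34)^2 / (8 * 9.109e-31 * (4.36e-9)^2)
= 16 * 4.3904e-67 / (8 * 9.109e-31 * 1.9010e-17)
= 5.0709e-20 J
= 0.3165 eV

0.3165


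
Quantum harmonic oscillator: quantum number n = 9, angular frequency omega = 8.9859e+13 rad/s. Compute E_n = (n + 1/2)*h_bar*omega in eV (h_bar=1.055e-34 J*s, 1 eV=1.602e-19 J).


E = (n + 1/2) * h_bar * omega
= (9 + 0.5) * 1.055e-34 * 8.9859e+13
= 9.5 * 9.4801e-21
= 9.0061e-20 J
= 0.5622 eV

0.5622


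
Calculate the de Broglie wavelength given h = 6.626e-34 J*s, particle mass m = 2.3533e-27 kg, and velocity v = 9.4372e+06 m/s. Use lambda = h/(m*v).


lambda = h / (m * v)
= 6.626e-34 / (2.3533e-27 * 9.4372e+06)
= 6.626e-34 / 2.2209e-20
= 2.9835e-14 m

2.9835e-14


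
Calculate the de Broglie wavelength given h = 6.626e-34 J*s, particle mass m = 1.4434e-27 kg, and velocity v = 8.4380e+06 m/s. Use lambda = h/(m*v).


lambda = h / (m * v)
= 6.626e-34 / (1.4434e-27 * 8.4380e+06)
= 6.626e-34 / 1.2179e-20
= 5.4403e-14 m

5.4403e-14


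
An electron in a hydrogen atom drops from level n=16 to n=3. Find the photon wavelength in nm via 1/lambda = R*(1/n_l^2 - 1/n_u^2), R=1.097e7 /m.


1/lambda = R * (1/n_l^2 - 1/n_u^2)
= 1.097e7 * (1/3^2 - 1/16^2)
= 1.097e7 * (0.111111 - 0.003906)
= 1.097e7 * 0.107205
= 1.1760e+06 /m
lambda = 1 / 1.1760e+06 = 850.3131 nm

850.3131


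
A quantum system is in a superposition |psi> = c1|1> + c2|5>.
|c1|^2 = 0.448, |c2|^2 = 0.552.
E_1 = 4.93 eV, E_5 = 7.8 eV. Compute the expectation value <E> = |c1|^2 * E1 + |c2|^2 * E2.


<E> = |c1|^2 * E1 + |c2|^2 * E2
= 0.448 * 4.93 + 0.552 * 7.8
= 2.2086 + 4.3056
= 6.5142 eV

6.5142


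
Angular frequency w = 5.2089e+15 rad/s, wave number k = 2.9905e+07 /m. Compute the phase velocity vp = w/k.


vp = w / k
= 5.2089e+15 / 2.9905e+07
= 1.7418e+08 m/s

1.7418e+08


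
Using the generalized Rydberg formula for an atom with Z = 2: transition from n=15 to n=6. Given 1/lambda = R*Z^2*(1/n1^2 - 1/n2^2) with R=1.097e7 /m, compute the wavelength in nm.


1/lambda = R * Z^2 * (1/n1^2 - 1/n2^2)
= 1.097e7 * 2^2 * (1/6^2 - 1/15^2)
= 1.097e7 * 4 * (0.027778 - 0.004444)
= 1.0239e+06 /m
lambda = 1 / 1.0239e+06
= 976.6897 nm

976.6897


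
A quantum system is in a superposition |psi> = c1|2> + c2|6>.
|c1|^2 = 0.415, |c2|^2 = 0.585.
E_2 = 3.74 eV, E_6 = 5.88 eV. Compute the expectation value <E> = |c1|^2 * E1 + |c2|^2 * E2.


<E> = |c1|^2 * E1 + |c2|^2 * E2
= 0.415 * 3.74 + 0.585 * 5.88
= 1.5521 + 3.4398
= 4.9919 eV

4.9919


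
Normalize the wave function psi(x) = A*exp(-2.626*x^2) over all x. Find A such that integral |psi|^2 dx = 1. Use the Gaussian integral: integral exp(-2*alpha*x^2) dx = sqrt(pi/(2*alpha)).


integral |psi|^2 dx = A^2 * sqrt(pi/(2*alpha)) = 1
A^2 = sqrt(2*alpha/pi)
= sqrt(2 * 2.626 / pi)
= 1.292967
A = sqrt(1.292967)
= 1.1371

1.1371


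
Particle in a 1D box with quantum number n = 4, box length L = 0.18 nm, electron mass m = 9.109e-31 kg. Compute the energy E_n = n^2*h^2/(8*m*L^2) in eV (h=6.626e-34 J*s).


E = n^2 * h^2 / (8 * m * L^2)
= 4^2 * (6.626e-34)^2 / (8 * 9.109e-31 * (0.18e-9)^2)
= 16 * 4.3904e-67 / (8 * 9.109e-31 * 3.2400e-20)
= 2.9752e-17 J
= 185.7183 eV

185.7183


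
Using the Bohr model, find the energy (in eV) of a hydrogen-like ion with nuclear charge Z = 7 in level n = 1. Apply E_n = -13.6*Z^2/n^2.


E_n = -13.6 * Z^2 / n^2
= -13.6 * 7^2 / 1^2
= -13.6 * 49 / 1
= -666.4 eV

-666.4


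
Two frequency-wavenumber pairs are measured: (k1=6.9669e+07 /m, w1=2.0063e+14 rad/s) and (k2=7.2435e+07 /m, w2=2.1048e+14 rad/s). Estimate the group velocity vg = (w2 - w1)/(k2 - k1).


vg = (w2 - w1) / (k2 - k1)
= (2.1048e+14 - 2.0063e+14) / (7.2435e+07 - 6.9669e+07)
= 9.8500e+12 / 2.7660e+06
= 3.5611e+06 m/s

3.5611e+06


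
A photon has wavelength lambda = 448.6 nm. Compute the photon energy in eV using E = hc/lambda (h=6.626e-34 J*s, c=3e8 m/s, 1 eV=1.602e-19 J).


E = hc / lambda
= (6.626e-34)(3e8) / (448.6e-9)
= 1.9878e-25 / 4.4860e-07
= 4.4311e-19 J
Converting to eV: 4.4311e-19 / 1.602e-19
= 2.766 eV

2.766


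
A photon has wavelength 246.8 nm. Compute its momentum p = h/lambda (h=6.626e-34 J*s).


p = h / lambda
= 6.626e-34 / (246.8e-9)
= 6.626e-34 / 2.4680e-07
= 2.6848e-27 kg*m/s

2.6848e-27


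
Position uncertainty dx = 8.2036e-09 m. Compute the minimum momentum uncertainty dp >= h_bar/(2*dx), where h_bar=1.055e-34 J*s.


dp = h_bar / (2 * dx)
= 1.055e-34 / (2 * 8.2036e-09)
= 1.055e-34 / 1.6407e-08
= 6.4301e-27 kg*m/s

6.4301e-27


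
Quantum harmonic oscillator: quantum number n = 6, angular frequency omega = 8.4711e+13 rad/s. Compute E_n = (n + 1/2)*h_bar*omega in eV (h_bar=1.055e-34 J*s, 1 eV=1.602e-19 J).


E = (n + 1/2) * h_bar * omega
= (6 + 0.5) * 1.055e-34 * 8.4711e+13
= 6.5 * 8.9370e-21
= 5.8091e-20 J
= 0.3626 eV

0.3626


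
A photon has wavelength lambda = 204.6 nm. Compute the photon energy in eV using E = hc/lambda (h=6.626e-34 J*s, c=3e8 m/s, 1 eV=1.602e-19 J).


E = hc / lambda
= (6.626e-34)(3e8) / (204.6e-9)
= 1.9878e-25 / 2.0460e-07
= 9.7155e-19 J
Converting to eV: 9.7155e-19 / 1.602e-19
= 6.0646 eV

6.0646


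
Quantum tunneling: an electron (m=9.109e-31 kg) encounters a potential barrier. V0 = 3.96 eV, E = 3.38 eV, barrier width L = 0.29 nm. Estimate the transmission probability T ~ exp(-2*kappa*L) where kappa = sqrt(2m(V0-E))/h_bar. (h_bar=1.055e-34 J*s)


V0 - E = 0.58 eV = 9.2916e-20 J
kappa = sqrt(2 * m * (V0-E)) / h_bar
= sqrt(2 * 9.109e-31 * 9.2916e-20) / 1.055e-34
= 3.8998e+09 /m
2*kappa*L = 2 * 3.8998e+09 * 0.29e-9
= 2.2619
T = exp(-2.2619) = 1.041536e-01

1.041536e-01


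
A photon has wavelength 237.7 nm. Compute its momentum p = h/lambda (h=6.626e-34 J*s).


p = h / lambda
= 6.626e-34 / (237.7e-9)
= 6.626e-34 / 2.3770e-07
= 2.7875e-27 kg*m/s

2.7875e-27


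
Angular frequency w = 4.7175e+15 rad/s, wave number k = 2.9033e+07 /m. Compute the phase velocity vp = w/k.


vp = w / k
= 4.7175e+15 / 2.9033e+07
= 1.6249e+08 m/s

1.6249e+08


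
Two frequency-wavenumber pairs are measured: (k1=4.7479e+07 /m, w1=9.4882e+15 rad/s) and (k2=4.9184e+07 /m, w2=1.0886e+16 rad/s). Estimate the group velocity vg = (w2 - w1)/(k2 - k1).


vg = (w2 - w1) / (k2 - k1)
= (1.0886e+16 - 9.4882e+15) / (4.9184e+07 - 4.7479e+07)
= 1.3978e+15 / 1.7050e+06
= 8.1982e+08 m/s

8.1982e+08


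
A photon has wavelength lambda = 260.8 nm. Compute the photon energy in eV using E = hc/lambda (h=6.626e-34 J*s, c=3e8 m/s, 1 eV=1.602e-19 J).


E = hc / lambda
= (6.626e-34)(3e8) / (260.8e-9)
= 1.9878e-25 / 2.6080e-07
= 7.6219e-19 J
Converting to eV: 7.6219e-19 / 1.602e-19
= 4.7578 eV

4.7578


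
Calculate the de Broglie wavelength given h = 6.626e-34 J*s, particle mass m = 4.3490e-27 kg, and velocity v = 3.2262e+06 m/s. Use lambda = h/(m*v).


lambda = h / (m * v)
= 6.626e-34 / (4.3490e-27 * 3.2262e+06)
= 6.626e-34 / 1.4031e-20
= 4.7225e-14 m

4.7225e-14


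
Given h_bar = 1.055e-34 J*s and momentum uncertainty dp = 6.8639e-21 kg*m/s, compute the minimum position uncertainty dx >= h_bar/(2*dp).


dx = h_bar / (2 * dp)
= 1.055e-34 / (2 * 6.8639e-21)
= 1.055e-34 / 1.3728e-20
= 7.6851e-15 m

7.6851e-15


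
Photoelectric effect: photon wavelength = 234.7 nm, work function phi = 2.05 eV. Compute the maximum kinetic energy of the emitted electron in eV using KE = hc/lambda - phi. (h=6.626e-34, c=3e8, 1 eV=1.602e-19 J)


E_photon = hc / lambda
= (6.626e-34)(3e8) / (234.7e-9)
= 8.4695e-19 J
= 5.2869 eV
KE = E_photon - phi
= 5.2869 - 2.05
= 3.2369 eV

3.2369


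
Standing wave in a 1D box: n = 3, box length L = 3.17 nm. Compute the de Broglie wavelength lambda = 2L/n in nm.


lambda = 2L / n
= 2 * 3.17 / 3
= 6.34 / 3
= 2.1133 nm

2.1133


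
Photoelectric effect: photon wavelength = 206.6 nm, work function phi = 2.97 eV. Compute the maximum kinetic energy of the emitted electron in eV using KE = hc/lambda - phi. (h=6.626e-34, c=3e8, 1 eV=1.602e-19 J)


E_photon = hc / lambda
= (6.626e-34)(3e8) / (206.6e-9)
= 9.6215e-19 J
= 6.0059 eV
KE = E_photon - phi
= 6.0059 - 2.97
= 3.0359 eV

3.0359


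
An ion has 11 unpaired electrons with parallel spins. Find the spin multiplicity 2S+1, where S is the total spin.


Total spin S = N * (1/2) = 11 * 0.5 = 5.5
Spin multiplicity = 2S + 1
= 2 * 5.5 + 1
= 12

12


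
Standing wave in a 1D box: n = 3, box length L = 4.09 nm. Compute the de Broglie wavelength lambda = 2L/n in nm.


lambda = 2L / n
= 2 * 4.09 / 3
= 8.18 / 3
= 2.7267 nm

2.7267


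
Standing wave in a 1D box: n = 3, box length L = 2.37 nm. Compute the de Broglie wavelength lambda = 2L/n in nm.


lambda = 2L / n
= 2 * 2.37 / 3
= 4.74 / 3
= 1.58 nm

1.58


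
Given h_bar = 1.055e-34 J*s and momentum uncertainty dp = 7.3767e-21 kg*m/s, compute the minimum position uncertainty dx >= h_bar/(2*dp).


dx = h_bar / (2 * dp)
= 1.055e-34 / (2 * 7.3767e-21)
= 1.055e-34 / 1.4753e-20
= 7.1509e-15 m

7.1509e-15


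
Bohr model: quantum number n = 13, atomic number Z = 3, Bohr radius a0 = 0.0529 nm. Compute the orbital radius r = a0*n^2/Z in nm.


r = a0 * n^2 / Z
= 0.0529 * 13^2 / 3
= 0.0529 * 169 / 3
= 2.98 nm

2.98


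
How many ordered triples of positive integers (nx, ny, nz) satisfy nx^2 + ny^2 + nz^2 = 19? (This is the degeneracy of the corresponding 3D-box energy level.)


Enumerate all (nx, ny, nz) with nx^2 + ny^2 + nz^2 = 19:
(1,3,3)
(3,1,3)
(3,3,1)
Total degeneracy = 3

3


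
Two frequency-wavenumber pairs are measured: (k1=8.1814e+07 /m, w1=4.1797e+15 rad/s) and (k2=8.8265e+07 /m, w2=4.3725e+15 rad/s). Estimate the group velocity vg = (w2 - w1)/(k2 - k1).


vg = (w2 - w1) / (k2 - k1)
= (4.3725e+15 - 4.1797e+15) / (8.8265e+07 - 8.1814e+07)
= 1.9280e+14 / 6.4510e+06
= 2.9887e+07 m/s

2.9887e+07


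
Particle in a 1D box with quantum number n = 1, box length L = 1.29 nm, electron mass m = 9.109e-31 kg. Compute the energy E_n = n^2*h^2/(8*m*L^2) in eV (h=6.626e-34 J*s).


E = n^2 * h^2 / (8 * m * L^2)
= 1^2 * (6.626e-34)^2 / (8 * 9.109e-31 * (1.29e-9)^2)
= 1 * 4.3904e-67 / (8 * 9.109e-31 * 1.6641e-18)
= 3.6205e-20 J
= 0.226 eV

0.226


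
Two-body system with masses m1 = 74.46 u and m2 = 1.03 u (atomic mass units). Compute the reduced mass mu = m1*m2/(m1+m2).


mu = m1 * m2 / (m1 + m2)
= 74.46 * 1.03 / (74.46 + 1.03)
= 76.6938 / 75.49
= 1.0159 u

1.0159


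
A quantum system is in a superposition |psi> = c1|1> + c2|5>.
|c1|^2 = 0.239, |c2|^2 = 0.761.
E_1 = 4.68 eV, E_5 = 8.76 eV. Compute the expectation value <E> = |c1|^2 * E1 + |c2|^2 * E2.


<E> = |c1|^2 * E1 + |c2|^2 * E2
= 0.239 * 4.68 + 0.761 * 8.76
= 1.1185 + 6.6664
= 7.7849 eV

7.7849


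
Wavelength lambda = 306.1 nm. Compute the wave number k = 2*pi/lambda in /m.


k = 2 * pi / lambda
= 6.2832 / (306.1e-9)
= 6.2832 / 3.0610e-07
= 2.0527e+07 /m

2.0527e+07


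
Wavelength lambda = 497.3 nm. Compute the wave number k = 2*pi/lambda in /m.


k = 2 * pi / lambda
= 6.2832 / (497.3e-9)
= 6.2832 / 4.9730e-07
= 1.2635e+07 /m

1.2635e+07


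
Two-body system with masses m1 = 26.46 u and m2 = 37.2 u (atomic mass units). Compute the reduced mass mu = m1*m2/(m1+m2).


mu = m1 * m2 / (m1 + m2)
= 26.46 * 37.2 / (26.46 + 37.2)
= 984.312 / 63.66
= 15.462 u

15.462


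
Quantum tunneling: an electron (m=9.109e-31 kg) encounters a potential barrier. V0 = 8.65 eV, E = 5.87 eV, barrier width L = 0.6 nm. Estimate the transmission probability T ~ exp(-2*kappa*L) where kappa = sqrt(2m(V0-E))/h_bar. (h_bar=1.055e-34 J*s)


V0 - E = 2.78 eV = 4.4536e-19 J
kappa = sqrt(2 * m * (V0-E)) / h_bar
= sqrt(2 * 9.109e-31 * 4.4536e-19) / 1.055e-34
= 8.5379e+09 /m
2*kappa*L = 2 * 8.5379e+09 * 0.6e-9
= 10.2455
T = exp(-10.2455) = 3.551728e-05

3.551728e-05


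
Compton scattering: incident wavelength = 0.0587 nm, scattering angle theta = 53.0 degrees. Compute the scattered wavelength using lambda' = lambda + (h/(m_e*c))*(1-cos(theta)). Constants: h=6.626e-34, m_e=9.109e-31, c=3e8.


Compton wavelength: h/(m_e*c) = 2.4247e-12 m
d_lambda = 2.4247e-12 * (1 - cos(53.0 deg))
= 2.4247e-12 * 0.398185
= 9.6548e-13 m = 0.000965 nm
lambda' = 0.0587 + 0.000965
= 0.059665 nm

0.059665


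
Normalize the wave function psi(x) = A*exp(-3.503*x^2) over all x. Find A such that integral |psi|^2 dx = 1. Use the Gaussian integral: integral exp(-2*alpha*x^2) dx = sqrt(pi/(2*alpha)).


integral |psi|^2 dx = A^2 * sqrt(pi/(2*alpha)) = 1
A^2 = sqrt(2*alpha/pi)
= sqrt(2 * 3.503 / pi)
= 1.493345
A = sqrt(1.493345)
= 1.222

1.222


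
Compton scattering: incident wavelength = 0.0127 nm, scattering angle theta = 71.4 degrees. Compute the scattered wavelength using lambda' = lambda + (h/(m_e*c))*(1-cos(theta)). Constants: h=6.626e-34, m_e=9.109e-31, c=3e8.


Compton wavelength: h/(m_e*c) = 2.4247e-12 m
d_lambda = 2.4247e-12 * (1 - cos(71.4 deg))
= 2.4247e-12 * 0.681041
= 1.6513e-12 m = 0.001651 nm
lambda' = 0.0127 + 0.001651
= 0.014351 nm

0.014351


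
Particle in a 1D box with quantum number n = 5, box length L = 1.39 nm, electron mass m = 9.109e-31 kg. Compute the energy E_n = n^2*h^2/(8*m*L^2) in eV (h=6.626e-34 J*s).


E = n^2 * h^2 / (8 * m * L^2)
= 5^2 * (6.626e-34)^2 / (8 * 9.109e-31 * (1.39e-9)^2)
= 25 * 4.3904e-67 / (8 * 9.109e-31 * 1.9321e-18)
= 7.7957e-19 J
= 4.8662 eV

4.8662


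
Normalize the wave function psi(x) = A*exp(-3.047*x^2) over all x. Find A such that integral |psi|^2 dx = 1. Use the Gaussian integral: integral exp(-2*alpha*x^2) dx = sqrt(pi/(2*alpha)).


integral |psi|^2 dx = A^2 * sqrt(pi/(2*alpha)) = 1
A^2 = sqrt(2*alpha/pi)
= sqrt(2 * 3.047 / pi)
= 1.39276
A = sqrt(1.39276)
= 1.1802

1.1802


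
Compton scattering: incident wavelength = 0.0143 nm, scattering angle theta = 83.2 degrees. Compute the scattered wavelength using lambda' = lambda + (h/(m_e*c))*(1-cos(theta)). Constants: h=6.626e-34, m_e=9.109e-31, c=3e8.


Compton wavelength: h/(m_e*c) = 2.4247e-12 m
d_lambda = 2.4247e-12 * (1 - cos(83.2 deg))
= 2.4247e-12 * 0.881596
= 2.1376e-12 m = 0.002138 nm
lambda' = 0.0143 + 0.002138
= 0.016438 nm

0.016438


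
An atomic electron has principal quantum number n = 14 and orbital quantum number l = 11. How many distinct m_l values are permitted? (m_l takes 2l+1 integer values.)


m_l ranges from -l to +l in integer steps
So m_l goes from -11 to +11
Count = 2l + 1 = 2*11 + 1
= 23

23


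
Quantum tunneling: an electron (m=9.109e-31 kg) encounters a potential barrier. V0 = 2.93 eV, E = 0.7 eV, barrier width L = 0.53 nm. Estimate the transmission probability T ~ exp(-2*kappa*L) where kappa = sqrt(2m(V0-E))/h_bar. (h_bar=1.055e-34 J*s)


V0 - E = 2.23 eV = 3.5725e-19 J
kappa = sqrt(2 * m * (V0-E)) / h_bar
= sqrt(2 * 9.109e-31 * 3.5725e-19) / 1.055e-34
= 7.6468e+09 /m
2*kappa*L = 2 * 7.6468e+09 * 0.53e-9
= 8.1056
T = exp(-8.1056) = 3.018313e-04

3.018313e-04


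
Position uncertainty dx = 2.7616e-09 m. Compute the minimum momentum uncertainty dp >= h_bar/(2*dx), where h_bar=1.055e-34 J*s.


dp = h_bar / (2 * dx)
= 1.055e-34 / (2 * 2.7616e-09)
= 1.055e-34 / 5.5232e-09
= 1.9101e-26 kg*m/s

1.9101e-26


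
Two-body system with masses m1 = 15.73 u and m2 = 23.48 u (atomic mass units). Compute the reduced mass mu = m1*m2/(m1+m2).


mu = m1 * m2 / (m1 + m2)
= 15.73 * 23.48 / (15.73 + 23.48)
= 369.3404 / 39.21
= 9.4195 u

9.4195


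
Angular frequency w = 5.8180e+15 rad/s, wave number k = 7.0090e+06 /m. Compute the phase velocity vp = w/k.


vp = w / k
= 5.8180e+15 / 7.0090e+06
= 8.3008e+08 m/s

8.3008e+08


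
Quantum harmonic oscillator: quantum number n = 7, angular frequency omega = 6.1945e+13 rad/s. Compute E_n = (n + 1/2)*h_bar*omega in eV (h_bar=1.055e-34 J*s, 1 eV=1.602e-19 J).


E = (n + 1/2) * h_bar * omega
= (7 + 0.5) * 1.055e-34 * 6.1945e+13
= 7.5 * 6.5352e-21
= 4.9014e-20 J
= 0.306 eV

0.306


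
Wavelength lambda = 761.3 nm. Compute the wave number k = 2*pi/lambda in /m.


k = 2 * pi / lambda
= 6.2832 / (761.3e-9)
= 6.2832 / 7.6130e-07
= 8.2532e+06 /m

8.2532e+06


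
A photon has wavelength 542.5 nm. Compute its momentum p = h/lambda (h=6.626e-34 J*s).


p = h / lambda
= 6.626e-34 / (542.5e-9)
= 6.626e-34 / 5.4250e-07
= 1.2214e-27 kg*m/s

1.2214e-27


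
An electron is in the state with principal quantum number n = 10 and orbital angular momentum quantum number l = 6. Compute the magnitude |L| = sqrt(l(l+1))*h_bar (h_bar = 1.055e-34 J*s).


L = sqrt(l*(l+1)) * h_bar
= sqrt(6 * 7) * 1.055e-34
= sqrt(42) * 1.055e-34
= 6.4807 * 1.055e-34
= 6.8372e-34 J*s

6.8372e-34


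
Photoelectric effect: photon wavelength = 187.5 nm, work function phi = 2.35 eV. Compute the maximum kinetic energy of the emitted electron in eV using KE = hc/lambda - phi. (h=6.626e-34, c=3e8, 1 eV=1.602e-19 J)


E_photon = hc / lambda
= (6.626e-34)(3e8) / (187.5e-9)
= 1.0602e-18 J
= 6.6177 eV
KE = E_photon - phi
= 6.6177 - 2.35
= 4.2677 eV

4.2677


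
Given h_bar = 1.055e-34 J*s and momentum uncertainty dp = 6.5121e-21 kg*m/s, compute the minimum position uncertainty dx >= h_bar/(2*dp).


dx = h_bar / (2 * dp)
= 1.055e-34 / (2 * 6.5121e-21)
= 1.055e-34 / 1.3024e-20
= 8.1003e-15 m

8.1003e-15


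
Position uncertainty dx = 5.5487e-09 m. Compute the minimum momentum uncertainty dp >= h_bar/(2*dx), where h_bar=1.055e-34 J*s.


dp = h_bar / (2 * dx)
= 1.055e-34 / (2 * 5.5487e-09)
= 1.055e-34 / 1.1097e-08
= 9.5067e-27 kg*m/s

9.5067e-27


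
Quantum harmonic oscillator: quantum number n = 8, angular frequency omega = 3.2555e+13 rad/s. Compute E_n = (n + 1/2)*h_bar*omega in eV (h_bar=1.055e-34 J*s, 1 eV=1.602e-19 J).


E = (n + 1/2) * h_bar * omega
= (8 + 0.5) * 1.055e-34 * 3.2555e+13
= 8.5 * 3.4346e-21
= 2.9194e-20 J
= 0.1822 eV

0.1822


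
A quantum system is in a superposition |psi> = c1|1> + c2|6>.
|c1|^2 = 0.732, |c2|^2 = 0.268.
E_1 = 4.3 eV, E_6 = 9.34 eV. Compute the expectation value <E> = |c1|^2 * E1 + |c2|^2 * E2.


<E> = |c1|^2 * E1 + |c2|^2 * E2
= 0.732 * 4.3 + 0.268 * 9.34
= 3.1476 + 2.5031
= 5.6507 eV

5.6507


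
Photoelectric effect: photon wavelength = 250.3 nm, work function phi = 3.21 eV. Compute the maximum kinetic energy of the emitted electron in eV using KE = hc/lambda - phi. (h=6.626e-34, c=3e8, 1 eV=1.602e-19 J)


E_photon = hc / lambda
= (6.626e-34)(3e8) / (250.3e-9)
= 7.9417e-19 J
= 4.9573 eV
KE = E_photon - phi
= 4.9573 - 3.21
= 1.7473 eV

1.7473


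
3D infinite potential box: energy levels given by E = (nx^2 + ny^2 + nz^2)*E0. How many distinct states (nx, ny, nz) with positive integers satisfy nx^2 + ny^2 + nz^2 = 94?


Enumerate all (nx, ny, nz) with nx^2 + ny^2 + nz^2 = 94:
(2,3,9)
(2,9,3)
(3,2,9)
(3,6,7)
(3,7,6)
(3,9,2)
(6,3,7)
(6,7,3)
(7,3,6)
(7,6,3)
(9,2,3)
(9,3,2)
Total degeneracy = 12

12


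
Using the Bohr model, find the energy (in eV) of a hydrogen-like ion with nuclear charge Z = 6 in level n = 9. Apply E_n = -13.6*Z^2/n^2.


E_n = -13.6 * Z^2 / n^2
= -13.6 * 6^2 / 9^2
= -13.6 * 36 / 81
= -6.0444 eV

-6.0444


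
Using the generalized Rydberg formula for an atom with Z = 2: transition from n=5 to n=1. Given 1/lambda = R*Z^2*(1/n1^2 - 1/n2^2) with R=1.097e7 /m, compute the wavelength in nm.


1/lambda = R * Z^2 * (1/n1^2 - 1/n2^2)
= 1.097e7 * 2^2 * (1/1^2 - 1/5^2)
= 1.097e7 * 4 * (1.0 - 0.04)
= 4.2125e+07 /m
lambda = 1 / 4.2125e+07
= 23.739 nm

23.739


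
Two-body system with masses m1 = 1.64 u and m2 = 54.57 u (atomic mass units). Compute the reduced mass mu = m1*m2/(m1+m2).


mu = m1 * m2 / (m1 + m2)
= 1.64 * 54.57 / (1.64 + 54.57)
= 89.4948 / 56.21
= 1.5922 u

1.5922
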